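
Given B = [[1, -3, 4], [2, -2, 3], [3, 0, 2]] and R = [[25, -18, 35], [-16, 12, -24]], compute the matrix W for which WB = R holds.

W = [[4, 3, 5], [-4, 0, -4]]

Right-multiplying both sides by B⁻¹ gives W = RB⁻¹.
det B = 5; the adjugate gives B⁻¹ = [[-4/5, 6/5, -1/5], [1, -2, 1], [6/5, -9/5, 4/5]].
W = RB⁻¹ = [[25, -18, 35], [-16, 12, -24]] · [[-4/5, 6/5, -1/5], [1, -2, 1], [6/5, -9/5, 4/5]] = [[4, 3, 5], [-4, 0, -4]].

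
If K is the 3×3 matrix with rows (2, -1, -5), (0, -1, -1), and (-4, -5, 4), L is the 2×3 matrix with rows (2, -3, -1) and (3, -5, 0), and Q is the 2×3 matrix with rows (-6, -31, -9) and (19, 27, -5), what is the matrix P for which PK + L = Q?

P = [[4, 4, 4], [-2, -5, -5]]

PK = Q − L = [[-8, -28, -8], [16, 32, -5]].
Since K sits to the right of P, P = (Q − L)K⁻¹.
K has determinant -2; K⁻¹ = [[9/2, -29/2, 2], [-2, 6, -1], [2, -7, 1]].
P = (Q − L)K⁻¹ = [[4, 4, 4], [-2, -5, -5]].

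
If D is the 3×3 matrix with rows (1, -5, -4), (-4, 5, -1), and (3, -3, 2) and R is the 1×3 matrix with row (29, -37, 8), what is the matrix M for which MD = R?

M = [[1, -4, 4]]

D is on the right of M, so right-multiply by D⁻¹: M = RD⁻¹.
D has determinant -6; D⁻¹ = [[-7/6, -11/3, -25/6], [-5/6, -7/3, -17/6], [1/2, 2, 5/2]].
M = RD⁻¹ = [[29, -37, 8]] · [[-7/6, -11/3, -25/6], [-5/6, -7/3, -17/6], [1/2, 2, 5/2]] = [[1, -4, 4]].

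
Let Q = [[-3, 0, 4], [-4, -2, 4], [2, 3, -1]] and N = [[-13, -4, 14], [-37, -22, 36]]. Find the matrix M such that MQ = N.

Q is on the right of M, so right-multiply by Q⁻¹: M = NQ⁻¹.
det Q = -2; the adjugate gives Q⁻¹ = [[5, -6, -4], [-2, 5/2, 2], [4, -9/2, -3]].
M = NQ⁻¹ = [[-13, -4, 14], [-37, -22, 36]] · [[5, -6, -4], [-2, 5/2, 2], [4, -9/2, -3]] = [[-1, 5, 2], [3, 5, -4]].

M = [[-1, 5, 2], [3, 5, -4]]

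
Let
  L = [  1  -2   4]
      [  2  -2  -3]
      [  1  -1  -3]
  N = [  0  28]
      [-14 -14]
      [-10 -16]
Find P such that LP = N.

P = [[0, 0], [4, -2], [2, 6]]

L is on the left of P, so left-multiply by L⁻¹: P = L⁻¹N.
L has determinant -3; L⁻¹ = [[-1, 10/3, -14/3], [-1, 7/3, -11/3], [0, 1/3, -2/3]].
P = L⁻¹N = [[-1, 10/3, -14/3], [-1, 7/3, -11/3], [0, 1/3, -2/3]] · [[0, 28], [-14, -14], [-10, -16]] = [[0, 0], [4, -2], [2, 6]].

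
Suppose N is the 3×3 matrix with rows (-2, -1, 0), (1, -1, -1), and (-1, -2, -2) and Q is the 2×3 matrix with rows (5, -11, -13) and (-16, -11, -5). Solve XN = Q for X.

N is on the right of X, so right-multiply by N⁻¹: X = QN⁻¹.
det N = -3, so N⁻¹ = [[0, 2/3, -1/3], [-1, -4/3, 2/3], [1, 1, -1]].
X = QN⁻¹ = [[5, -11, -13], [-16, -11, -5]] · [[0, 2/3, -1/3], [-1, -4/3, 2/3], [1, 1, -1]] = [[-2, 5, 4], [6, -1, 3]].

X = [[-2, 5, 4], [6, -1, 3]]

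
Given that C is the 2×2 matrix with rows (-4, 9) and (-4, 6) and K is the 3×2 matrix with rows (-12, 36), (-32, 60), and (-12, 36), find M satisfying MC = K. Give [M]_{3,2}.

Since C sits to the right of M, M = KC⁻¹.
det C = 12; the adjugate gives C⁻¹ = [[1/2, -3/4], [1/3, -1/3]].
M = KC⁻¹ = [[-12, 36], [-32, 60], [-12, 36]] · [[1/2, -3/4], [1/3, -1/3]] = [[6, -3], [4, 4], [6, -3]].

-3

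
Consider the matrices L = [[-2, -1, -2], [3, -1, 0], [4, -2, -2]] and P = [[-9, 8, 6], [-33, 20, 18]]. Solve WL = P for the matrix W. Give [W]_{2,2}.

-5

L is on the right of W, so right-multiply by L⁻¹: W = PL⁻¹.
det L = -6, so L⁻¹ = [[-1/3, -1/3, 1/3], [-1, -2, 1], [1/3, 4/3, -5/6]].
W = PL⁻¹ = [[-9, 8, 6], [-33, 20, 18]] · [[-1/3, -1/3, 1/3], [-1, -2, 1], [1/3, 4/3, -5/6]] = [[-3, -5, 0], [-3, -5, -6]].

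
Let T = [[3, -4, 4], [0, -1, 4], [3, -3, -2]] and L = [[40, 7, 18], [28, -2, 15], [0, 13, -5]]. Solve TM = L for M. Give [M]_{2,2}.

-6

Left-multiplying both sides by T⁻¹ gives M = T⁻¹L.
det T = 6, so T⁻¹ = [[7/3, -10/3, -2], [2, -3, -2], [1/2, -1/2, -1/2]].
M = T⁻¹L = [[7/3, -10/3, -2], [2, -3, -2], [1/2, -1/2, -1/2]] · [[40, 7, 18], [28, -2, 15], [0, 13, -5]] = [[0, -3, 2], [-4, -6, 1], [6, -2, 4]].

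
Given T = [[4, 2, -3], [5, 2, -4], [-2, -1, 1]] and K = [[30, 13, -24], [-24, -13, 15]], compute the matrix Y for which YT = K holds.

Y = [[3, 4, 1], [-6, 2, 5]]

T is on the right of Y, so right-multiply by T⁻¹: Y = KT⁻¹.
det T = 1; the adjugate gives T⁻¹ = [[-2, 1, -2], [3, -2, 1], [-1, 0, -2]].
Y = KT⁻¹ = [[30, 13, -24], [-24, -13, 15]] · [[-2, 1, -2], [3, -2, 1], [-1, 0, -2]] = [[3, 4, 1], [-6, 2, 5]].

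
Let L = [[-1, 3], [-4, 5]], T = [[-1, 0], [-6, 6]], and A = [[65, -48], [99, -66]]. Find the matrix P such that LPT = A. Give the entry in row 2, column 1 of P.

P = L⁻¹AT⁻¹ (apply L⁻¹ on the left and T⁻¹ on the right).
det L = 7, so L⁻¹ = [[5/7, -3/7], [4/7, -1/7]].
det T = -6; the adjugate gives T⁻¹ = [[-1, 0], [-1, 1/6]].
L⁻¹A = [[4, -6], [23, -18]].
P = (L⁻¹A)T⁻¹ = [[2, -1], [-5, -3]].

-5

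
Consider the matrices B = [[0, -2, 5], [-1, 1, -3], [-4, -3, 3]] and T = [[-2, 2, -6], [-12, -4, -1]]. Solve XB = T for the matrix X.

Since B sits to the right of X, X = TB⁻¹.
det B = 5; the adjugate gives B⁻¹ = [[-6/5, -9/5, 1/5], [3, 4, -1], [7/5, 8/5, -2/5]].
X = TB⁻¹ = [[-2, 2, -6], [-12, -4, -1]] · [[-6/5, -9/5, 1/5], [3, 4, -1], [7/5, 8/5, -2/5]] = [[0, 2, 0], [1, 4, 2]].

X = [[0, 2, 0], [1, 4, 2]]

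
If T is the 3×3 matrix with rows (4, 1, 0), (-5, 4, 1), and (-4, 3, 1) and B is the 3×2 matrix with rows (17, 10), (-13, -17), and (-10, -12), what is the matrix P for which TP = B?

P = [[4, 3], [1, -2], [3, 6]]

Left-multiplying both sides by T⁻¹ gives P = T⁻¹B.
det T = 5, so T⁻¹ = [[1/5, -1/5, 1/5], [1/5, 4/5, -4/5], [1/5, -16/5, 21/5]].
P = T⁻¹B = [[1/5, -1/5, 1/5], [1/5, 4/5, -4/5], [1/5, -16/5, 21/5]] · [[17, 10], [-13, -17], [-10, -12]] = [[4, 3], [1, -2], [3, 6]].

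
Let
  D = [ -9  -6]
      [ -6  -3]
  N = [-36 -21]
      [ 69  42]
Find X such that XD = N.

Right-multiplying both sides by D⁻¹ gives X = ND⁻¹.
det D = -9; the adjugate gives D⁻¹ = [[1/3, -2/3], [-2/3, 1]].
X = ND⁻¹ = [[-36, -21], [69, 42]] · [[1/3, -2/3], [-2/3, 1]] = [[2, 3], [-5, -4]].

X = [[2, 3], [-5, -4]]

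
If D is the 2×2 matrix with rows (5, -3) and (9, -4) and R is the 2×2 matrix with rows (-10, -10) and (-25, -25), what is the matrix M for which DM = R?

Since D multiplies M on the left, M = D⁻¹R.
D has determinant 7; D⁻¹ = [[-4/7, 3/7], [-9/7, 5/7]].
M = D⁻¹R = [[-4/7, 3/7], [-9/7, 5/7]] · [[-10, -10], [-25, -25]] = [[-5, -5], [-5, -5]].

M = [[-5, -5], [-5, -5]]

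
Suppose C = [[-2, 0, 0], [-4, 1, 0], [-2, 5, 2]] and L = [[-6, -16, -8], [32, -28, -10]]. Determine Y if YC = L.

Y = [[-1, 4, -4], [-5, -3, -5]]

Since C sits to the right of Y, Y = LC⁻¹.
det C = -4; the adjugate gives C⁻¹ = [[-1/2, 0, 0], [-2, 1, 0], [9/2, -5/2, 1/2]].
Y = LC⁻¹ = [[-6, -16, -8], [32, -28, -10]] · [[-1/2, 0, 0], [-2, 1, 0], [9/2, -5/2, 1/2]] = [[-1, 4, -4], [-5, -3, -5]].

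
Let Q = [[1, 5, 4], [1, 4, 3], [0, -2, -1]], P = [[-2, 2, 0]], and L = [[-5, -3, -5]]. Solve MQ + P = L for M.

M = [[1, -4, -3]]

MQ = L − P = [[-3, -5, -5]].
Right-multiplying both sides by Q⁻¹ gives M = (L − P)Q⁻¹.
det Q = -1, so Q⁻¹ = [[-2, 3, 1], [-1, 1, -1], [2, -2, 1]].
M = (L − P)Q⁻¹ = [[1, -4, -3]].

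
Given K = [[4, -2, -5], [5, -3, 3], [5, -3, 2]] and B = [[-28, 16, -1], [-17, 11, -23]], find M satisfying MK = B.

M = [[-2, -3, -1], [2, -3, -2]]

Since K sits to the right of M, M = BK⁻¹.
det K = 2; the adjugate gives K⁻¹ = [[3/2, 19/2, -21/2], [5/2, 33/2, -37/2], [0, 1, -1]].
M = BK⁻¹ = [[-28, 16, -1], [-17, 11, -23]] · [[3/2, 19/2, -21/2], [5/2, 33/2, -37/2], [0, 1, -1]] = [[-2, -3, -1], [2, -3, -2]].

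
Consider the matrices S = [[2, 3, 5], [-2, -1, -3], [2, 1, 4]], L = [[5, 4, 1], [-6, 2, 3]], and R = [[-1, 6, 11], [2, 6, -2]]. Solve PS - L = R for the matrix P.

PS = R + L = [[4, 10, 12], [-4, 8, 1]].
S is on the right of P, so right-multiply by S⁻¹: P = (R + L)S⁻¹.
S has determinant 4; S⁻¹ = [[-1/4, -7/4, -1], [1/2, -1/2, -1], [0, 1, 1]].
P = (R + L)S⁻¹ = [[4, 0, -2], [5, 4, -3]].

P = [[4, 0, -2], [5, 4, -3]]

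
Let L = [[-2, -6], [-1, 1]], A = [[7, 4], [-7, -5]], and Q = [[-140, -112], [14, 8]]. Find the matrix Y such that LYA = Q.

Y = L⁻¹QA⁻¹ (apply L⁻¹ on the left and A⁻¹ on the right).
det L = -8, so L⁻¹ = [[-1/8, -3/4], [-1/8, 1/4]].
det A = -7, so A⁻¹ = [[5/7, 4/7], [-1, -1]].
L⁻¹Q = [[7, 8], [21, 16]].
Y = (L⁻¹Q)A⁻¹ = [[-3, -4], [-1, -4]].

Y = [[-3, -4], [-1, -4]]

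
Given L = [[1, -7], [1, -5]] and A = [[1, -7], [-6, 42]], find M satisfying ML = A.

Right-multiplying both sides by L⁻¹ gives M = AL⁻¹.
det L = 2, so L⁻¹ = [[-5/2, 7/2], [-1/2, 1/2]].
M = AL⁻¹ = [[1, -7], [-6, 42]] · [[-5/2, 7/2], [-1/2, 1/2]] = [[1, 0], [-6, 0]].

M = [[1, 0], [-6, 0]]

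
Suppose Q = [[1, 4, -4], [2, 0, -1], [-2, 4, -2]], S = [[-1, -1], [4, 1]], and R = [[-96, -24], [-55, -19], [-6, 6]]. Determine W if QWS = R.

W = [[4, -4], [0, -1], [1, 4]]

Left-multiply by Q⁻¹ and right-multiply by S⁻¹: W = Q⁻¹RS⁻¹.
det Q = -4; the adjugate gives Q⁻¹ = [[-1, 2, 1], [-3/2, 5/2, 7/4], [-2, 3, 2]].
S has determinant 3; S⁻¹ = [[1/3, 1/3], [-4/3, -1/3]].
Q⁻¹R = [[-20, -8], [-4, -1], [15, 3]].
W = (Q⁻¹R)S⁻¹ = [[4, -4], [0, -1], [1, 4]].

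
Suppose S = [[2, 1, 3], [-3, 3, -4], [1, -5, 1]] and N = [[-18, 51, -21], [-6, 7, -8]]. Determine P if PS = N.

Right-multiplying both sides by S⁻¹ gives P = NS⁻¹.
det S = 1; the adjugate gives S⁻¹ = [[-17, -16, -13], [-1, -1, -1], [12, 11, 9]].
P = NS⁻¹ = [[-18, 51, -21], [-6, 7, -8]] · [[-17, -16, -13], [-1, -1, -1], [12, 11, 9]] = [[3, 6, -6], [-1, 1, -1]].

P = [[3, 6, -6], [-1, 1, -1]]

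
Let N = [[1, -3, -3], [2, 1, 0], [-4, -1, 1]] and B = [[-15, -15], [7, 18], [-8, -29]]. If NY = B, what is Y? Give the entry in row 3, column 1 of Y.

5

N is on the left of Y, so left-multiply by N⁻¹: Y = N⁻¹B.
det N = 1; the adjugate gives N⁻¹ = [[1, 6, 3], [-2, -11, -6], [2, 13, 7]].
Y = N⁻¹B = [[1, 6, 3], [-2, -11, -6], [2, 13, 7]] · [[-15, -15], [7, 18], [-8, -29]] = [[3, 6], [1, 6], [5, 1]].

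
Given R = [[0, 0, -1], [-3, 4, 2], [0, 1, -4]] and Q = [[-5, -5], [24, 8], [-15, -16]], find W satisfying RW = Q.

W = [[2, 6], [5, 4], [5, 5]]

Left-multiplying both sides by R⁻¹ gives W = R⁻¹Q.
R has determinant 3; R⁻¹ = [[-6, -1/3, 4/3], [-4, 0, 1], [-1, 0, 0]].
W = R⁻¹Q = [[-6, -1/3, 4/3], [-4, 0, 1], [-1, 0, 0]] · [[-5, -5], [24, 8], [-15, -16]] = [[2, 6], [5, 4], [5, 5]].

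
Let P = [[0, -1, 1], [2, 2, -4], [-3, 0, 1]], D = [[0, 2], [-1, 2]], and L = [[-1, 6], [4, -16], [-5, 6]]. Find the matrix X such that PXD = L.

X = [[1, -2], [-1, -2], [1, -1]]

Left-multiply by P⁻¹ and right-multiply by D⁻¹: X = P⁻¹LD⁻¹.
det P = -4; the adjugate gives P⁻¹ = [[-1/2, -1/4, -1/2], [-5/2, -3/4, -1/2], [-3/2, -3/4, -1/2]].
D has determinant 2; D⁻¹ = [[1, -1], [1/2, 0]].
P⁻¹L = [[2, -2], [2, -6], [1, 0]].
X = (P⁻¹L)D⁻¹ = [[1, -2], [-1, -2], [1, -1]].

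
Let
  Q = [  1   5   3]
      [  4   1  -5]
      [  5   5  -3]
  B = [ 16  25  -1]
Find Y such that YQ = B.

Since Q sits to the right of Y, Y = BQ⁻¹.
det Q = 2; the adjugate gives Q⁻¹ = [[11, 15, -14], [-13/2, -9, 17/2], [15/2, 10, -19/2]].
Y = BQ⁻¹ = [[16, 25, -1]] · [[11, 15, -14], [-13/2, -9, 17/2], [15/2, 10, -19/2]] = [[6, 5, -2]].

Y = [[6, 5, -2]]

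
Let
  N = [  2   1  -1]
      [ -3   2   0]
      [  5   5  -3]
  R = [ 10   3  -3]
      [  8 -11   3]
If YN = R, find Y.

Y = [[-3, -2, 2], [-6, -5, 1]]

Since N sits to the right of Y, Y = RN⁻¹.
det N = 4; the adjugate gives N⁻¹ = [[-3/2, -1/2, 1/2], [-9/4, -1/4, 3/4], [-25/4, -5/4, 7/4]].
Y = RN⁻¹ = [[10, 3, -3], [8, -11, 3]] · [[-3/2, -1/2, 1/2], [-9/4, -1/4, 3/4], [-25/4, -5/4, 7/4]] = [[-3, -2, 2], [-6, -5, 1]].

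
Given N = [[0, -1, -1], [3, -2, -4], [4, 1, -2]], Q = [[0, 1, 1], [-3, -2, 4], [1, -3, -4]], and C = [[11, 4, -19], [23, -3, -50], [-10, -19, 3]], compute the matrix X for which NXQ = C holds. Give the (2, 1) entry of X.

3

X = N⁻¹CQ⁻¹ (apply N⁻¹ on the left and Q⁻¹ on the right).
det N = -1, so N⁻¹ = [[-8, 3, -2], [10, -4, 3], [-11, 4, -3]].
det Q = 3; the adjugate gives Q⁻¹ = [[20/3, 1/3, 2], [-8/3, -1/3, -1], [11/3, 1/3, 1]].
N⁻¹C = [[1, -3, -4], [-12, -5, 19], [1, 1, 0]].
X = (N⁻¹C)Q⁻¹ = [[0, 0, 1], [3, 4, 0], [4, 0, 1]].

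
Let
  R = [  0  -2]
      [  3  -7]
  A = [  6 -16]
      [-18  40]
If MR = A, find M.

M = [[1, 2], [1, -6]]

Since R sits to the right of M, M = AR⁻¹.
det R = 6; the adjugate gives R⁻¹ = [[-7/6, 1/3], [-1/2, 0]].
M = AR⁻¹ = [[6, -16], [-18, 40]] · [[-7/6, 1/3], [-1/2, 0]] = [[1, 2], [1, -6]].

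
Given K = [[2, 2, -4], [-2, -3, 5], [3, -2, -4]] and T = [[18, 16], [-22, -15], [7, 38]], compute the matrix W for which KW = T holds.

W = [[5, 6], [4, -4], [0, -3]]

Since K multiplies W on the left, W = K⁻¹T.
K has determinant 6; K⁻¹ = [[11/3, 8/3, -1/3], [7/6, 2/3, -1/3], [13/6, 5/3, -1/3]].
W = K⁻¹T = [[11/3, 8/3, -1/3], [7/6, 2/3, -1/3], [13/6, 5/3, -1/3]] · [[18, 16], [-22, -15], [7, 38]] = [[5, 6], [4, -4], [0, -3]].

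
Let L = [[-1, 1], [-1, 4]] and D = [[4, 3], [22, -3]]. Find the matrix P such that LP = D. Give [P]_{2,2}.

L is on the left of P, so left-multiply by L⁻¹: P = L⁻¹D.
L has determinant -3; L⁻¹ = [[-4/3, 1/3], [-1/3, 1/3]].
P = L⁻¹D = [[-4/3, 1/3], [-1/3, 1/3]] · [[4, 3], [22, -3]] = [[2, -5], [6, -2]].

-2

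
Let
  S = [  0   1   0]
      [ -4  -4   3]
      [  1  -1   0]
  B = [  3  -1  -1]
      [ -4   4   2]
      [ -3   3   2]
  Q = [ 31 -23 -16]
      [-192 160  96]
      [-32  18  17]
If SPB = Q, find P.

P = [[-3, -5, 4], [4, -1, -5], [-4, 0, 4]]

Isolating P: multiply by S⁻¹ from the left and B⁻¹ from the right, so P = S⁻¹QB⁻¹.
S has determinant 3; S⁻¹ = [[1, 0, 1], [1, 0, 0], [8/3, 1/3, 4/3]].
det B = 4, so B⁻¹ = [[1/2, -1/4, 1/2], [1/2, 3/4, -1/2], [0, -3/2, 2]].
S⁻¹Q = [[-1, -5, 1], [31, -23, -16], [-24, 16, 12]].
P = (S⁻¹Q)B⁻¹ = [[-3, -5, 4], [4, -1, -5], [-4, 0, 4]].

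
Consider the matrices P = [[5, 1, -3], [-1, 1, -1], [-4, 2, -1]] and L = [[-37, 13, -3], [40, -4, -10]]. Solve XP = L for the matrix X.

X = [[-2, 3, 6], [4, 4, -6]]

Since P sits to the right of X, X = LP⁻¹.
det P = 2; the adjugate gives P⁻¹ = [[1/2, -5/2, 1], [3/2, -17/2, 4], [1, -7, 3]].
X = LP⁻¹ = [[-37, 13, -3], [40, -4, -10]] · [[1/2, -5/2, 1], [3/2, -17/2, 4], [1, -7, 3]] = [[-2, 3, 6], [4, 4, -6]].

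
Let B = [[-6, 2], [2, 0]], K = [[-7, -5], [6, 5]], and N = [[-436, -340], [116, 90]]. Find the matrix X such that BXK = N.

X = [[-4, 5], [2, -5]]

X = B⁻¹NK⁻¹ (apply B⁻¹ on the left and K⁻¹ on the right).
det B = -4, so B⁻¹ = [[0, 1/2], [1/2, 3/2]].
det K = -5, so K⁻¹ = [[-1, -1], [6/5, 7/5]].
B⁻¹N = [[58, 45], [-44, -35]].
X = (B⁻¹N)K⁻¹ = [[-4, 5], [2, -5]].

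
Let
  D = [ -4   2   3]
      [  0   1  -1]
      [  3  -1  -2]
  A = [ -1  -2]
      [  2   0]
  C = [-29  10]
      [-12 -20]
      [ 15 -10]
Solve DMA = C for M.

Isolating M: multiply by D⁻¹ from the left and A⁻¹ from the right, so M = D⁻¹CA⁻¹.
det D = -3; the adjugate gives D⁻¹ = [[1, -1/3, 5/3], [1, 1/3, 4/3], [1, -2/3, 4/3]].
A has determinant 4; A⁻¹ = [[0, 1/2], [-1/2, -1/4]].
D⁻¹C = [[0, 0], [-13, -10], [-1, 10]].
M = (D⁻¹C)A⁻¹ = [[0, 0], [5, -4], [-5, -3]].

M = [[0, 0], [5, -4], [-5, -3]]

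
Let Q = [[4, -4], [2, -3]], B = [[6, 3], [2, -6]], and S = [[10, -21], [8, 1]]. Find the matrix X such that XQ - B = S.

XQ = S + B = [[16, -18], [10, -5]].
Right-multiplying both sides by Q⁻¹ gives X = (S + B)Q⁻¹.
det Q = -4; the adjugate gives Q⁻¹ = [[3/4, -1], [1/2, -1]].
X = (S + B)Q⁻¹ = [[3, 2], [5, -5]].

X = [[3, 2], [5, -5]]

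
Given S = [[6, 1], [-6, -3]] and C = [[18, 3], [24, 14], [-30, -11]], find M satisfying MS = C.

S is on the right of M, so right-multiply by S⁻¹: M = CS⁻¹.
det S = -12, so S⁻¹ = [[1/4, 1/12], [-1/2, -1/2]].
M = CS⁻¹ = [[18, 3], [24, 14], [-30, -11]] · [[1/4, 1/12], [-1/2, -1/2]] = [[3, 0], [-1, -5], [-2, 3]].

M = [[3, 0], [-1, -5], [-2, 3]]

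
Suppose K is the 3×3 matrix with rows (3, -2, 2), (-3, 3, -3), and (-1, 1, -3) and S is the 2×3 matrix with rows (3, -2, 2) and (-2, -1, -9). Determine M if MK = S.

M = [[1, 0, 0], [-3, -4, 5]]

Right-multiplying both sides by K⁻¹ gives M = SK⁻¹.
det K = -6; the adjugate gives K⁻¹ = [[1, 2/3, 0], [1, 7/6, -1/2], [0, 1/6, -1/2]].
M = SK⁻¹ = [[3, -2, 2], [-2, -1, -9]] · [[1, 2/3, 0], [1, 7/6, -1/2], [0, 1/6, -1/2]] = [[1, 0, 0], [-3, -4, 5]].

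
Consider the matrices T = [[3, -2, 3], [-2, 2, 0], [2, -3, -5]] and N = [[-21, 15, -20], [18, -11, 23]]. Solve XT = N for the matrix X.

X = [[-5, 4, 1], [6, -1, -1]]

Right-multiplying both sides by T⁻¹ gives X = NT⁻¹.
T has determinant -4; T⁻¹ = [[5/2, 19/4, 3/2], [5/2, 21/4, 3/2], [-1/2, -5/4, -1/2]].
X = NT⁻¹ = [[-21, 15, -20], [18, -11, 23]] · [[5/2, 19/4, 3/2], [5/2, 21/4, 3/2], [-1/2, -5/4, -1/2]] = [[-5, 4, 1], [6, -1, -1]].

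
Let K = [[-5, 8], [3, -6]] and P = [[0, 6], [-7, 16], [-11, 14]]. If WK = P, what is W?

Since K sits to the right of W, W = PK⁻¹.
det K = 6; the adjugate gives K⁻¹ = [[-1, -4/3], [-1/2, -5/6]].
W = PK⁻¹ = [[0, 6], [-7, 16], [-11, 14]] · [[-1, -4/3], [-1/2, -5/6]] = [[-3, -5], [-1, -4], [4, 3]].

W = [[-3, -5], [-1, -4], [4, 3]]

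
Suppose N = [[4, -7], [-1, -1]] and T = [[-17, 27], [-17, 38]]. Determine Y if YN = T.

N is on the right of Y, so right-multiply by N⁻¹: Y = TN⁻¹.
det N = -11; the adjugate gives N⁻¹ = [[1/11, -7/11], [-1/11, -4/11]].
Y = TN⁻¹ = [[-17, 27], [-17, 38]] · [[1/11, -7/11], [-1/11, -4/11]] = [[-4, 1], [-5, -3]].

Y = [[-4, 1], [-5, -3]]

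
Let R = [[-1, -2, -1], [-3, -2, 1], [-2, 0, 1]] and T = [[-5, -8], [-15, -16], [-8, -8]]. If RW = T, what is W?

Since R multiplies W on the left, W = R⁻¹T.
det R = 4, so R⁻¹ = [[-1/2, 1/2, -1], [1/4, -3/4, 1], [-1, 1, -1]].
W = R⁻¹T = [[-1/2, 1/2, -1], [1/4, -3/4, 1], [-1, 1, -1]] · [[-5, -8], [-15, -16], [-8, -8]] = [[3, 4], [2, 2], [-2, 0]].

W = [[3, 4], [2, 2], [-2, 0]]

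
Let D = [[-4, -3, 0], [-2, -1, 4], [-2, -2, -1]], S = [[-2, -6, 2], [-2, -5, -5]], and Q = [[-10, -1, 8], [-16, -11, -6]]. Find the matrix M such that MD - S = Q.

M = [[3, 2, -2], [4, -2, 3]]

MD = Q + S = [[-12, -7, 10], [-18, -16, -11]].
D is on the right of M, so right-multiply by D⁻¹: M = (Q + S)D⁻¹.
det D = -6, so D⁻¹ = [[-3/2, 1/2, 2], [5/3, -2/3, -8/3], [-1/3, 1/3, 1/3]].
M = (Q + S)D⁻¹ = [[3, 2, -2], [4, -2, 3]].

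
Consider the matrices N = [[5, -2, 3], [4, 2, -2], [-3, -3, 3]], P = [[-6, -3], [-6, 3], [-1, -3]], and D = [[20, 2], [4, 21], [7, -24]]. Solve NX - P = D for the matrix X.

X = [[1, 3], [0, 2], [3, -4]]

NX = D + P = [[14, -1], [-2, 24], [6, -27]].
N is on the left of X, so left-multiply by N⁻¹: X = N⁻¹(D + P).
det N = -6; the adjugate gives N⁻¹ = [[0, 1/2, 1/3], [1, -4, -11/3], [1, -7/2, -3]].
X = N⁻¹(D + P) = [[1, 3], [0, 2], [3, -4]].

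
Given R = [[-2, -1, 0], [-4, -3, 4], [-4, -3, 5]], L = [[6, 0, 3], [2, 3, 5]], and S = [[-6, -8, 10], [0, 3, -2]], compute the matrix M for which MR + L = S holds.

MR = S − L = [[-12, -8, 7], [-2, 0, -7]].
Since R sits to the right of M, M = (S − L)R⁻¹.
R has determinant 2; R⁻¹ = [[-3/2, 5/2, -2], [2, -5, 4], [0, -1, 1]].
M = (S − L)R⁻¹ = [[2, 3, -1], [3, 2, -3]].

M = [[2, 3, -1], [3, 2, -3]]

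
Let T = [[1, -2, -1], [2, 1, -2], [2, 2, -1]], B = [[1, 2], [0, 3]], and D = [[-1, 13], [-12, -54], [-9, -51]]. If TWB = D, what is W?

W = [[0, 0], [-2, -4], [5, 3]]

Isolating W: multiply by T⁻¹ from the left and B⁻¹ from the right, so W = T⁻¹DB⁻¹.
det T = 5, so T⁻¹ = [[3/5, -4/5, 1], [-2/5, 1/5, 0], [2/5, -6/5, 1]].
det B = 3; the adjugate gives B⁻¹ = [[1, -2/3], [0, 1/3]].
T⁻¹D = [[0, 0], [-2, -16], [5, 19]].
W = (T⁻¹D)B⁻¹ = [[0, 0], [-2, -4], [5, 3]].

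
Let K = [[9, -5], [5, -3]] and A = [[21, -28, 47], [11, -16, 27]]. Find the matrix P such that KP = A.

P = [[4, -2, 3], [3, 2, -4]]

K is on the left of P, so left-multiply by K⁻¹: P = K⁻¹A.
K has determinant -2; K⁻¹ = [[3/2, -5/2], [5/2, -9/2]].
P = K⁻¹A = [[3/2, -5/2], [5/2, -9/2]] · [[21, -28, 47], [11, -16, 27]] = [[4, -2, 3], [3, 2, -4]].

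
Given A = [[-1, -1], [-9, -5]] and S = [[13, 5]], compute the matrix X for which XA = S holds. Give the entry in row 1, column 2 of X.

-2

Since A sits to the right of X, X = SA⁻¹.
A has determinant -4; A⁻¹ = [[5/4, -1/4], [-9/4, 1/4]].
X = SA⁻¹ = [[13, 5]] · [[5/4, -1/4], [-9/4, 1/4]] = [[5, -2]].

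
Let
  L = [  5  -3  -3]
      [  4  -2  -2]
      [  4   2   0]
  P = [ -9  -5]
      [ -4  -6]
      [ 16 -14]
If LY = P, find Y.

Y = [[3, -4], [2, 1], [6, -6]]

Left-multiplying both sides by L⁻¹ gives Y = L⁻¹P.
L has determinant -4; L⁻¹ = [[-1, 3/2, 0], [2, -3, 1/2], [-4, 11/2, -1/2]].
Y = L⁻¹P = [[-1, 3/2, 0], [2, -3, 1/2], [-4, 11/2, -1/2]] · [[-9, -5], [-4, -6], [16, -14]] = [[3, -4], [2, 1], [6, -6]].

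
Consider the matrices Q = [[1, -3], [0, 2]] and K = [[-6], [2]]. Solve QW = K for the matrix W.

W = [[-3], [1]]

Since Q multiplies W on the left, W = Q⁻¹K.
Q has determinant 2; Q⁻¹ = [[1, 3/2], [0, 1/2]].
W = Q⁻¹K = [[1, 3/2], [0, 1/2]] · [[-6], [2]] = [[-3], [1]].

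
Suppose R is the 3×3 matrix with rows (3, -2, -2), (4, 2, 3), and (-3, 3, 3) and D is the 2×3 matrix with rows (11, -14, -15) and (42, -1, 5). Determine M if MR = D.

Since R sits to the right of M, M = DR⁻¹.
det R = -3, so R⁻¹ = [[1, 0, 2/3], [7, -1, 17/3], [-6, 1, -14/3]].
M = DR⁻¹ = [[11, -14, -15], [42, -1, 5]] · [[1, 0, 2/3], [7, -1, 17/3], [-6, 1, -14/3]] = [[3, -1, -2], [5, 6, -1]].

M = [[3, -1, -2], [5, 6, -1]]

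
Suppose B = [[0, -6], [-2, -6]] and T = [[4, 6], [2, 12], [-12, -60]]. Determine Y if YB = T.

Right-multiplying both sides by B⁻¹ gives Y = TB⁻¹.
det B = -12; the adjugate gives B⁻¹ = [[1/2, -1/2], [-1/6, 0]].
Y = TB⁻¹ = [[4, 6], [2, 12], [-12, -60]] · [[1/2, -1/2], [-1/6, 0]] = [[1, -2], [-1, -1], [4, 6]].

Y = [[1, -2], [-1, -1], [4, 6]]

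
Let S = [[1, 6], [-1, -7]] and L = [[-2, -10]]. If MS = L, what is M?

M = [[-4, -2]]

Right-multiplying both sides by S⁻¹ gives M = LS⁻¹.
det S = -1; the adjugate gives S⁻¹ = [[7, 6], [-1, -1]].
M = LS⁻¹ = [[-2, -10]] · [[7, 6], [-1, -1]] = [[-4, -2]].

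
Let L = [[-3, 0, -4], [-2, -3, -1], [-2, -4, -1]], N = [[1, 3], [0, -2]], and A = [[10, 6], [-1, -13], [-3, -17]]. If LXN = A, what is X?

X = [[-2, -4], [2, 1], [-1, 0]]

Left-multiply by L⁻¹ and right-multiply by N⁻¹: X = L⁻¹AN⁻¹.
det L = -5, so L⁻¹ = [[1/5, -16/5, 12/5], [0, 1, -1], [-2/5, 12/5, -9/5]].
det N = -2, so N⁻¹ = [[1, 3/2], [0, -1/2]].
L⁻¹A = [[-2, 2], [2, 4], [-1, -3]].
X = (L⁻¹A)N⁻¹ = [[-2, -4], [2, 1], [-1, 0]].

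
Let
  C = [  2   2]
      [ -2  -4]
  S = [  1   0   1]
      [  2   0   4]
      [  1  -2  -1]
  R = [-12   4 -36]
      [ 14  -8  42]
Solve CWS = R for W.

Left-multiply by C⁻¹ and right-multiply by S⁻¹: W = C⁻¹RS⁻¹.
det C = -4, so C⁻¹ = [[1, 1/2], [-1/2, -1/2]].
det S = 4; the adjugate gives S⁻¹ = [[2, -1/2, 0], [3/2, -1/2, -1/2], [-1, 1/2, 0]].
C⁻¹R = [[-5, 0, -15], [-1, 2, -3]].
W = (C⁻¹R)S⁻¹ = [[5, -5, 0], [4, -2, -1]].

W = [[5, -5, 0], [4, -2, -1]]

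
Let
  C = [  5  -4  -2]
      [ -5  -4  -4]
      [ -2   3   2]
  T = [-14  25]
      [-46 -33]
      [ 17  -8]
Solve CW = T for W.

C is on the left of W, so left-multiply by C⁻¹: W = C⁻¹T.
det C = -6, so C⁻¹ = [[-2/3, -1/3, -4/3], [-3, -1, -5], [23/6, 7/6, 20/3]].
W = C⁻¹T = [[-2/3, -1/3, -4/3], [-3, -1, -5], [23/6, 7/6, 20/3]] · [[-14, 25], [-46, -33], [17, -8]] = [[2, 5], [3, -2], [6, 4]].

W = [[2, 5], [3, -2], [6, 4]]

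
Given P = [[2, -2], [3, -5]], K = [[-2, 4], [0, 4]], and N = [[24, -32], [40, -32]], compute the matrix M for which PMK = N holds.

M = [[-5, -1], [1, -3]]

Isolating M: multiply by P⁻¹ from the left and K⁻¹ from the right, so M = P⁻¹NK⁻¹.
P has determinant -4; P⁻¹ = [[5/4, -1/2], [3/4, -1/2]].
K has determinant -8; K⁻¹ = [[-1/2, 1/2], [0, 1/4]].
P⁻¹N = [[10, -24], [-2, -8]].
M = (P⁻¹N)K⁻¹ = [[-5, -1], [1, -3]].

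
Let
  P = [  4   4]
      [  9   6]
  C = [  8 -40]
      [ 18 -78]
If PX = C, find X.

X = [[2, -6], [0, -4]]

Left-multiplying both sides by P⁻¹ gives X = P⁻¹C.
det P = -12, so P⁻¹ = [[-1/2, 1/3], [3/4, -1/3]].
X = P⁻¹C = [[-1/2, 1/3], [3/4, -1/3]] · [[8, -40], [18, -78]] = [[2, -6], [0, -4]].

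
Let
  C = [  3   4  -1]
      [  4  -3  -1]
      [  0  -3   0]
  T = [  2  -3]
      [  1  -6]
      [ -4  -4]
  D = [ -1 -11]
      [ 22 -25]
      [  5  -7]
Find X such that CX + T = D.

X = [[3, -4], [-3, 1], [0, 0]]

CX = D − T = [[-3, -8], [21, -19], [9, -3]].
Left-multiplying both sides by C⁻¹ gives X = C⁻¹(D − T).
det C = 3, so C⁻¹ = [[-1, 1, -7/3], [0, 0, -1/3], [-4, 3, -25/3]].
X = C⁻¹(D − T) = [[3, -4], [-3, 1], [0, 0]].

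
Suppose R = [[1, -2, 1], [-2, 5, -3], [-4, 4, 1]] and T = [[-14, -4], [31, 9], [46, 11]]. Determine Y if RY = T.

Y = [[-6, -3], [5, 0], [2, -1]]

Left-multiplying both sides by R⁻¹ gives Y = R⁻¹T.
det R = 1; the adjugate gives R⁻¹ = [[17, 6, 1], [14, 5, 1], [12, 4, 1]].
Y = R⁻¹T = [[17, 6, 1], [14, 5, 1], [12, 4, 1]] · [[-14, -4], [31, 9], [46, 11]] = [[-6, -3], [5, 0], [2, -1]].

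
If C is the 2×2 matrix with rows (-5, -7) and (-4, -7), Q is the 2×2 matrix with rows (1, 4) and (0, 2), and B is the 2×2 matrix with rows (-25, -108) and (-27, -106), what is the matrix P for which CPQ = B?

P = [[-2, 5], [5, -3]]

P = C⁻¹BQ⁻¹ (apply C⁻¹ on the left and Q⁻¹ on the right).
C has determinant 7; C⁻¹ = [[-1, 1], [4/7, -5/7]].
det Q = 2; the adjugate gives Q⁻¹ = [[1, -2], [0, 1/2]].
C⁻¹B = [[-2, 2], [5, 14]].
P = (C⁻¹B)Q⁻¹ = [[-2, 5], [5, -3]].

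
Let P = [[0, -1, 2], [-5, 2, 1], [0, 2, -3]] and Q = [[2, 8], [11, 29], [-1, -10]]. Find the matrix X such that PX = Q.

P is on the left of X, so left-multiply by P⁻¹: X = P⁻¹Q.
det P = -5, so P⁻¹ = [[8/5, -1/5, 1], [3, 0, 2], [2, 0, 1]].
X = P⁻¹Q = [[8/5, -1/5, 1], [3, 0, 2], [2, 0, 1]] · [[2, 8], [11, 29], [-1, -10]] = [[0, -3], [4, 4], [3, 6]].

X = [[0, -3], [4, 4], [3, 6]]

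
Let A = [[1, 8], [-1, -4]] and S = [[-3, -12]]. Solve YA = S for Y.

Y = [[0, 3]]

Right-multiplying both sides by A⁻¹ gives Y = SA⁻¹.
det A = 4, so A⁻¹ = [[-1, -2], [1/4, 1/4]].
Y = SA⁻¹ = [[-3, -12]] · [[-1, -2], [1/4, 1/4]] = [[0, 3]].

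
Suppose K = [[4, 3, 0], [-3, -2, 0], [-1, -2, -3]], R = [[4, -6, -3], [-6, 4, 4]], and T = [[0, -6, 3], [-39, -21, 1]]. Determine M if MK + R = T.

M = [[0, 2, -2], [-5, 4, 1]]

MK = T − R = [[-4, 0, 6], [-33, -25, -3]].
K is on the right of M, so right-multiply by K⁻¹: M = (T − R)K⁻¹.
det K = -3, so K⁻¹ = [[-2, -3, 0], [3, 4, 0], [-4/3, -5/3, -1/3]].
M = (T − R)K⁻¹ = [[0, 2, -2], [-5, 4, 1]].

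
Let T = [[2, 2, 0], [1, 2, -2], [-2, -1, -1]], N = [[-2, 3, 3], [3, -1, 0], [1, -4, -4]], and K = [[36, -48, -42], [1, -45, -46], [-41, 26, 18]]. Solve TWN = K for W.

W = [[-2, 3, -2], [-1, 0, 5], [-5, 2, -4]]

W = T⁻¹KN⁻¹ (apply T⁻¹ on the left and N⁻¹ on the right).
det T = 2, so T⁻¹ = [[-2, 1, -2], [5/2, -1, 2], [3/2, -1, 1]].
det N = -5, so N⁻¹ = [[-4/5, 0, -3/5], [-12/5, -1, -9/5], [11/5, 1, 7/5]].
T⁻¹K = [[11, -1, 2], [7, -23, -23], [12, -1, 1]].
W = (T⁻¹K)N⁻¹ = [[-2, 3, -2], [-1, 0, 5], [-5, 2, -4]].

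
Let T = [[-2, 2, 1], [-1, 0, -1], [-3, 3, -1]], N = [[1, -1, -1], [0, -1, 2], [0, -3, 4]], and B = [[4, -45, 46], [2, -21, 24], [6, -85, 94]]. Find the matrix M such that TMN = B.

M = [[-2, 0, -4], [0, -3, 5], [0, -1, -2]]

Isolating M: multiply by T⁻¹ from the left and N⁻¹ from the right, so M = T⁻¹BN⁻¹.
T has determinant -5; T⁻¹ = [[-3/5, -1, 2/5], [-2/5, -1, 3/5], [3/5, 0, -2/5]].
N has determinant 2; N⁻¹ = [[1, 7/2, -3/2], [0, 2, -1], [0, 3/2, -1/2]].
T⁻¹B = [[-2, 14, -14], [0, -12, 14], [0, 7, -10]].
M = (T⁻¹B)N⁻¹ = [[-2, 0, -4], [0, -3, 5], [0, -1, -2]].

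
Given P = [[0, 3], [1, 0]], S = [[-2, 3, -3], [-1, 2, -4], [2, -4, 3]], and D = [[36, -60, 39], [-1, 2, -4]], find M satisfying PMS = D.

Isolating M: multiply by P⁻¹ from the left and S⁻¹ from the right, so M = P⁻¹DS⁻¹.
det P = -3, so P⁻¹ = [[0, 1], [1/3, 0]].
S has determinant 5; S⁻¹ = [[-2, 3/5, -6/5], [-1, 0, -1], [0, -2/5, -1/5]].
P⁻¹D = [[-1, 2, -4], [12, -20, 13]].
M = (P⁻¹D)S⁻¹ = [[0, 1, 0], [-4, 2, 3]].

M = [[0, 1, 0], [-4, 2, 3]]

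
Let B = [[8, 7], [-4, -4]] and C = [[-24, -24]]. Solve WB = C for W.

Since B sits to the right of W, W = CB⁻¹.
det B = -4, so B⁻¹ = [[1, 7/4], [-1, -2]].
W = CB⁻¹ = [[-24, -24]] · [[1, 7/4], [-1, -2]] = [[0, 6]].

W = [[0, 6]]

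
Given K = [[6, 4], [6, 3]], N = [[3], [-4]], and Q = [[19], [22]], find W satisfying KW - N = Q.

W = [[1], [4]]

KW = Q + N = [[22], [18]].
Left-multiplying both sides by K⁻¹ gives W = K⁻¹(Q + N).
det K = -6; the adjugate gives K⁻¹ = [[-1/2, 2/3], [1, -1]].
W = K⁻¹(Q + N) = [[1], [4]].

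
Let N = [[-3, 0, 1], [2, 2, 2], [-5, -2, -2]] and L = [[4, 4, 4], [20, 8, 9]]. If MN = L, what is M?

N is on the right of M, so right-multiply by N⁻¹: M = LN⁻¹.
det N = 6; the adjugate gives N⁻¹ = [[0, -1/3, -1/3], [-1, 11/6, 4/3], [1, -1, -1]].
M = LN⁻¹ = [[4, 4, 4], [20, 8, 9]] · [[0, -1/3, -1/3], [-1, 11/6, 4/3], [1, -1, -1]] = [[0, 2, 0], [1, -1, -5]].

M = [[0, 2, 0], [1, -1, -5]]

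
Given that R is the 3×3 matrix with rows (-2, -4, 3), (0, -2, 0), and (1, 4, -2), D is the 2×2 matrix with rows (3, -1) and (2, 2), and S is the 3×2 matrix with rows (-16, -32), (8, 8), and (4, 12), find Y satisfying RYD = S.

Y = [[-2, 5], [0, -2], [0, -4]]

Left-multiply by R⁻¹ and right-multiply by D⁻¹: Y = R⁻¹SD⁻¹.
R has determinant -2; R⁻¹ = [[-2, -2, -3], [0, -1/2, 0], [-1, -2, -2]].
D has determinant 8; D⁻¹ = [[1/4, 1/8], [-1/4, 3/8]].
R⁻¹S = [[4, 12], [-4, -4], [-8, -8]].
Y = (R⁻¹S)D⁻¹ = [[-2, 5], [0, -2], [0, -4]].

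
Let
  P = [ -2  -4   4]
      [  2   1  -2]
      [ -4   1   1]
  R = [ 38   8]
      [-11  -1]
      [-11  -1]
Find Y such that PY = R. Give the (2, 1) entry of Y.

-5

Left-multiplying both sides by P⁻¹ gives Y = P⁻¹R.
det P = -6, so P⁻¹ = [[-1/2, -4/3, -2/3], [-1, -7/3, -2/3], [-1, -3, -1]].
Y = P⁻¹R = [[-1/2, -4/3, -2/3], [-1, -7/3, -2/3], [-1, -3, -1]] · [[38, 8], [-11, -1], [-11, -1]] = [[3, -2], [-5, -5], [6, -4]].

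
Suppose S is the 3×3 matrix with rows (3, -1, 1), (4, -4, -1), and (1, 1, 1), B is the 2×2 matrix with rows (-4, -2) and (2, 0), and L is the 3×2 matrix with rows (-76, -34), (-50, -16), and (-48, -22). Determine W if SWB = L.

Left-multiply by S⁻¹ and right-multiply by B⁻¹: W = S⁻¹LB⁻¹.
det S = 4, so S⁻¹ = [[-3/4, 1/2, 5/4], [-5/4, 1/2, 7/4], [2, -1, -2]].
det B = 4; the adjugate gives B⁻¹ = [[0, 1/2], [-1/2, -1]].
S⁻¹L = [[-28, -10], [-14, -4], [-6, -8]].
W = (S⁻¹L)B⁻¹ = [[5, -4], [2, -3], [4, 5]].

W = [[5, -4], [2, -3], [4, 5]]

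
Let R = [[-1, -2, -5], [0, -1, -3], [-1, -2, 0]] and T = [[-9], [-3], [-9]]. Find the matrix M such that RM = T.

Left-multiplying both sides by R⁻¹ gives M = R⁻¹T.
R has determinant 5; R⁻¹ = [[-6/5, 2, 1/5], [3/5, -1, -3/5], [-1/5, 0, 1/5]].
M = R⁻¹T = [[-6/5, 2, 1/5], [3/5, -1, -3/5], [-1/5, 0, 1/5]] · [[-9], [-3], [-9]] = [[3], [3], [0]].

M = [[3], [3], [0]]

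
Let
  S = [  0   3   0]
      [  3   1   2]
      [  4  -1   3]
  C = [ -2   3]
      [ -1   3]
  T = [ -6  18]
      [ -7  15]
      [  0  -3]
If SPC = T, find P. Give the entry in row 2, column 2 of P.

2

P = S⁻¹TC⁻¹ (apply S⁻¹ on the left and C⁻¹ on the right).
det S = -3; the adjugate gives S⁻¹ = [[-5/3, 3, -2], [1/3, 0, 0], [7/3, -4, 3]].
det C = -3; the adjugate gives C⁻¹ = [[-1, 1], [-1/3, 2/3]].
S⁻¹T = [[-11, 21], [-2, 6], [14, -27]].
P = (S⁻¹T)C⁻¹ = [[4, 3], [0, 2], [-5, -4]].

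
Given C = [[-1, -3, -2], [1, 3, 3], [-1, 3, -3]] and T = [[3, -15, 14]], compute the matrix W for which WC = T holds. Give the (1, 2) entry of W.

4

Since C sits to the right of W, W = TC⁻¹.
det C = 6, so C⁻¹ = [[-3, -5/2, -1/2], [0, 1/6, 1/6], [1, 1, 0]].
W = TC⁻¹ = [[3, -15, 14]] · [[-3, -5/2, -1/2], [0, 1/6, 1/6], [1, 1, 0]] = [[5, 4, -4]].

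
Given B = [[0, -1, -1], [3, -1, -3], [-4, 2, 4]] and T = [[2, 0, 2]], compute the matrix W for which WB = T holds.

B is on the right of W, so right-multiply by B⁻¹: W = TB⁻¹.
det B = -2; the adjugate gives B⁻¹ = [[-1, -1, -1], [0, 2, 3/2], [-1, -2, -3/2]].
W = TB⁻¹ = [[2, 0, 2]] · [[-1, -1, -1], [0, 2, 3/2], [-1, -2, -3/2]] = [[-4, -6, -5]].

W = [[-4, -6, -5]]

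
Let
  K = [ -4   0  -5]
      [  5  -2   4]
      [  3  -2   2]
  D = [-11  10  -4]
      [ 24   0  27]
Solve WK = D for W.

Right-multiplying both sides by K⁻¹ gives W = DK⁻¹.
det K = 4; the adjugate gives K⁻¹ = [[1, 5/2, -5/2], [1/2, 7/4, -9/4], [-1, -2, 2]].
W = DK⁻¹ = [[-11, 10, -4], [24, 0, 27]] · [[1, 5/2, -5/2], [1/2, 7/4, -9/4], [-1, -2, 2]] = [[-2, -2, -3], [-3, 6, -6]].

W = [[-2, -2, -3], [-3, 6, -6]]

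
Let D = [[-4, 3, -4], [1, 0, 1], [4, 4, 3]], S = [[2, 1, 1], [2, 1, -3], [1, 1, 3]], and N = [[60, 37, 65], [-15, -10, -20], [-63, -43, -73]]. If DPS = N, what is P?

P = [[-5, -4, 0], [1, 0, -2], [0, 4, -5]]

P = D⁻¹NS⁻¹ (apply D⁻¹ on the left and S⁻¹ on the right).
D has determinant 3; D⁻¹ = [[-4/3, -25/3, 1], [1/3, 4/3, 0], [4/3, 28/3, -1]].
det S = 4; the adjugate gives S⁻¹ = [[3/2, -1/2, -1], [-9/4, 5/4, 2], [1/4, -1/4, 0]].
D⁻¹N = [[-18, -9, 7], [0, -1, -5], [3, -1, -27]].
P = (D⁻¹N)S⁻¹ = [[-5, -4, 0], [1, 0, -2], [0, 4, -5]].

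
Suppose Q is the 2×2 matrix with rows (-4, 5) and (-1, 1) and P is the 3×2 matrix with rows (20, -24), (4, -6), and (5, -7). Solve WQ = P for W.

Right-multiplying both sides by Q⁻¹ gives W = PQ⁻¹.
det Q = 1, so Q⁻¹ = [[1, -5], [1, -4]].
W = PQ⁻¹ = [[20, -24], [4, -6], [5, -7]] · [[1, -5], [1, -4]] = [[-4, -4], [-2, 4], [-2, 3]].

W = [[-4, -4], [-2, 4], [-2, 3]]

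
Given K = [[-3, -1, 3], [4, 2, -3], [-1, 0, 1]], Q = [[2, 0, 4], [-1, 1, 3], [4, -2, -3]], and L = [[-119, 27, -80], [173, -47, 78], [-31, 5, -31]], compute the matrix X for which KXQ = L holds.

X = K⁻¹LQ⁻¹ (apply K⁻¹ on the left and Q⁻¹ on the right).
det K = 1; the adjugate gives K⁻¹ = [[2, 1, -3], [-1, 0, 3], [2, 1, -2]].
det Q = -2, so Q⁻¹ = [[-3/2, 4, 2], [-9/2, 11, 5], [1, -2, -1]].
K⁻¹L = [[28, -8, 11], [26, -12, -13], [-3, -3, -20]].
X = (K⁻¹L)Q⁻¹ = [[5, 2, 5], [2, -2, 5], [-2, -5, -1]].

X = [[5, 2, 5], [2, -2, 5], [-2, -5, -1]]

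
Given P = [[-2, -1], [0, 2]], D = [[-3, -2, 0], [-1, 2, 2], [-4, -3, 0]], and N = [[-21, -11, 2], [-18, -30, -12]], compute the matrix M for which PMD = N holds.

Left-multiply by P⁻¹ and right-multiply by D⁻¹: M = P⁻¹ND⁻¹.
det P = -4; the adjugate gives P⁻¹ = [[-1/2, -1/4], [0, 1/2]].
D has determinant -2; D⁻¹ = [[-3, 0, 2], [4, 0, -3], [-11/2, 1/2, 4]].
P⁻¹N = [[15, 13, 2], [-9, -15, -6]].
M = (P⁻¹N)D⁻¹ = [[-4, 1, -1], [0, -3, 3]].

M = [[-4, 1, -1], [0, -3, 3]]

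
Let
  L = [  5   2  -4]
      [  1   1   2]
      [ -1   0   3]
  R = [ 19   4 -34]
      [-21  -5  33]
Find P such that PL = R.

Right-multiplying both sides by L⁻¹ gives P = RL⁻¹.
L has determinant 1; L⁻¹ = [[3, -6, 8], [-5, 11, -14], [1, -2, 3]].
P = RL⁻¹ = [[19, 4, -34], [-21, -5, 33]] · [[3, -6, 8], [-5, 11, -14], [1, -2, 3]] = [[3, -2, -6], [-5, 5, 1]].

P = [[3, -2, -6], [-5, 5, 1]]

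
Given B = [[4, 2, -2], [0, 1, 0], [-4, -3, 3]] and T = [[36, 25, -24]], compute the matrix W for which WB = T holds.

Right-multiplying both sides by B⁻¹ gives W = TB⁻¹.
det B = 4; the adjugate gives B⁻¹ = [[3/4, 0, 1/2], [0, 1, 0], [1, 1, 1]].
W = TB⁻¹ = [[36, 25, -24]] · [[3/4, 0, 1/2], [0, 1, 0], [1, 1, 1]] = [[3, 1, -6]].

W = [[3, 1, -6]]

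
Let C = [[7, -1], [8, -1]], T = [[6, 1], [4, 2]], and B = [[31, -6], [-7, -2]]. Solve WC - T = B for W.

W = [[3, 2], [3, -3]]

WC = B + T = [[37, -5], [-3, 0]].
Since C sits to the right of W, W = (B + T)C⁻¹.
det C = 1, so C⁻¹ = [[-1, 1], [-8, 7]].
W = (B + T)C⁻¹ = [[3, 2], [3, -3]].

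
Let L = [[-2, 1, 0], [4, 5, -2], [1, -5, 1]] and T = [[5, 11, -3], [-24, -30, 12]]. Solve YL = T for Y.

Y = [[-4, 0, -3], [0, -6, 0]]

Since L sits to the right of Y, Y = TL⁻¹.
det L = 4, so L⁻¹ = [[-5/4, -1/4, -1/2], [-3/2, -1/2, -1], [-25/4, -9/4, -7/2]].
Y = TL⁻¹ = [[5, 11, -3], [-24, -30, 12]] · [[-5/4, -1/4, -1/2], [-3/2, -1/2, -1], [-25/4, -9/4, -7/2]] = [[-4, 0, -3], [0, -6, 0]].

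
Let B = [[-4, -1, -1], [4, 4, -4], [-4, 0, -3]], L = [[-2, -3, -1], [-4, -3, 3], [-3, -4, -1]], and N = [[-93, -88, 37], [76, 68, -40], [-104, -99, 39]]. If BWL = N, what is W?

W = [[-3, -2, 0], [4, -5, -3], [4, -3, -4]]

Left-multiply by B⁻¹ and right-multiply by L⁻¹: W = B⁻¹NL⁻¹.
det B = 4; the adjugate gives B⁻¹ = [[-3, -3/4, 2], [7, 2, -5], [4, 1, -3]].
det L = 2, so L⁻¹ = [[15/2, 1/2, -6], [-13/2, -1/2, 5], [7/2, 1/2, -3]].
B⁻¹N = [[14, 15, -3], [21, 15, -16], [16, 13, -9]].
W = (B⁻¹N)L⁻¹ = [[-3, -2, 0], [4, -5, -3], [4, -3, -4]].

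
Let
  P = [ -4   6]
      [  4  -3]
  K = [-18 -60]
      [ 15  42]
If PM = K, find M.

Since P multiplies M on the left, M = P⁻¹K.
det P = -12, so P⁻¹ = [[1/4, 1/2], [1/3, 1/3]].
M = P⁻¹K = [[1/4, 1/2], [1/3, 1/3]] · [[-18, -60], [15, 42]] = [[3, 6], [-1, -6]].

M = [[3, 6], [-1, -6]]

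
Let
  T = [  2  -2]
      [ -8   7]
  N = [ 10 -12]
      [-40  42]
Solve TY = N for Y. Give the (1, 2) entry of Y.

Since T multiplies Y on the left, Y = T⁻¹N.
det T = -2, so T⁻¹ = [[-7/2, -1], [-4, -1]].
Y = T⁻¹N = [[-7/2, -1], [-4, -1]] · [[10, -12], [-40, 42]] = [[5, 0], [0, 6]].

0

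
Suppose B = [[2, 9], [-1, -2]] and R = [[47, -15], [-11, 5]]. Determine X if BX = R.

Left-multiplying both sides by B⁻¹ gives X = B⁻¹R.
B has determinant 5; B⁻¹ = [[-2/5, -9/5], [1/5, 2/5]].
X = B⁻¹R = [[-2/5, -9/5], [1/5, 2/5]] · [[47, -15], [-11, 5]] = [[1, -3], [5, -1]].

X = [[1, -3], [5, -1]]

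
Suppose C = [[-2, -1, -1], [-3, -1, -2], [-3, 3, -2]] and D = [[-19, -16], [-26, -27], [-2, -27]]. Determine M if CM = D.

M = [[6, 5], [6, 0], [1, 6]]

Since C multiplies M on the left, M = C⁻¹D.
C has determinant -4; C⁻¹ = [[-2, 5/4, -1/4], [0, -1/4, 1/4], [3, -9/4, 1/4]].
M = C⁻¹D = [[-2, 5/4, -1/4], [0, -1/4, 1/4], [3, -9/4, 1/4]] · [[-19, -16], [-26, -27], [-2, -27]] = [[6, 5], [6, 0], [1, 6]].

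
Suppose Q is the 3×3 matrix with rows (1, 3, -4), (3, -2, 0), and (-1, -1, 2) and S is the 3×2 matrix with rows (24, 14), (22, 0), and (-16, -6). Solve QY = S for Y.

Y = [[6, 4], [-2, 6], [-6, 2]]

Left-multiplying both sides by Q⁻¹ gives Y = Q⁻¹S.
Q has determinant -2; Q⁻¹ = [[2, 1, 4], [3, 1, 6], [5/2, 1, 11/2]].
Y = Q⁻¹S = [[2, 1, 4], [3, 1, 6], [5/2, 1, 11/2]] · [[24, 14], [22, 0], [-16, -6]] = [[6, 4], [-2, 6], [-6, 2]].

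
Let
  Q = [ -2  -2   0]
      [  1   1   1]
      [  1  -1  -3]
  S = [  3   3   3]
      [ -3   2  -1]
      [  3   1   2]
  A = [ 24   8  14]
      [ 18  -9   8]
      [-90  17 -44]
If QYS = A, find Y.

Isolating Y: multiply by Q⁻¹ from the left and S⁻¹ from the right, so Y = Q⁻¹AS⁻¹.
det Q = -4; the adjugate gives Q⁻¹ = [[1/2, 3/2, 1/2], [-1, -3/2, -1/2], [1/2, 1, 0]].
det S = -3, so S⁻¹ = [[-5/3, 1, 3], [-1, 1, 2], [3, -2, -5]].
Q⁻¹A = [[-6, -1, -3], [-6, -3, -4], [30, -5, 15]].
Y = (Q⁻¹A)S⁻¹ = [[2, -1, -5], [1, -1, -4], [0, -5, 5]].

Y = [[2, -1, -5], [1, -1, -4], [0, -5, 5]]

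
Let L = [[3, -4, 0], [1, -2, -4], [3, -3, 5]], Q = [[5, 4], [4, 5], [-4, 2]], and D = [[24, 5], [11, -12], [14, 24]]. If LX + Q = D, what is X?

LX = D − Q = [[19, 1], [7, -17], [18, 22]].
Left-multiplying both sides by L⁻¹ gives X = L⁻¹(D − Q).
det L = 2, so L⁻¹ = [[-11, 10, 8], [-17/2, 15/2, 6], [3/2, -3/2, -1]].
X = L⁻¹(D − Q) = [[5, -5], [-1, -4], [0, 5]].

X = [[5, -5], [-1, -4], [0, 5]]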